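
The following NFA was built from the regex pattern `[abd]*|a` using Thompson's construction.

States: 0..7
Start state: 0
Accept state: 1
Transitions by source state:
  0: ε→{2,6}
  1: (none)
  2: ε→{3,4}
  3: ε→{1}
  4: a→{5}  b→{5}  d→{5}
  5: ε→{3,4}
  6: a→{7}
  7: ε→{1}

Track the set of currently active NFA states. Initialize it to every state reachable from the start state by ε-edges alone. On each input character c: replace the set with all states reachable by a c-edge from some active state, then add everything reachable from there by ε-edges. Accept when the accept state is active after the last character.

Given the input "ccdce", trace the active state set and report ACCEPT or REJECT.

start: ε-closure({0}) = {0,1,2,3,4,6}
'c' @ 1: {}  — dead — no transitions
rest 'cdce' ignored (set empty)
after full input: {}  (accept=1 not in)

Answer: REJECT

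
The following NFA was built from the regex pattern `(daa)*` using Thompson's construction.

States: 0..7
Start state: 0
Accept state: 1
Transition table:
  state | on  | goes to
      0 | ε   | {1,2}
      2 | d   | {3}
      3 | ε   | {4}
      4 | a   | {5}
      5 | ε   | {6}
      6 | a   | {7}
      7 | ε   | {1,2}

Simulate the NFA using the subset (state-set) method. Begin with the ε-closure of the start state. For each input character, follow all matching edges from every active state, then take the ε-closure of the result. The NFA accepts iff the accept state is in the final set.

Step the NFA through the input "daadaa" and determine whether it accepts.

Answer: ACCEPT

Trace:
start: ε-closure({0}) = {0,1,2}
'd' @ 1: {3,4}
'a' @ 2: {5,6}
'a' @ 3: {1,2,7}  (accept∈set)
'd' @ 4: {3,4}
'a' @ 5: {5,6}
'a' @ 6: {1,2,7}  (accept∈set)
end set {1,2,7} — state 1 in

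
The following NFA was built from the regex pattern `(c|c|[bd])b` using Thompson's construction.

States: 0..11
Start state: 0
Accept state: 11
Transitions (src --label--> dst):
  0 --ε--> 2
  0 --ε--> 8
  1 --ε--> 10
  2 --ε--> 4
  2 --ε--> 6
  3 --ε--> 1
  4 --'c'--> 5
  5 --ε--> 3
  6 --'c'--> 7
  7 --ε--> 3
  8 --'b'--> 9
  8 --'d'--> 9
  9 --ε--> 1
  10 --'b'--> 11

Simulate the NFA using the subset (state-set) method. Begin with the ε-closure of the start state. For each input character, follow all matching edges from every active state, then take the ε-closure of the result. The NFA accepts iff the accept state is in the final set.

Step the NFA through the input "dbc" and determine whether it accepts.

start: ε-closure({0}) = {0,2,4,6,8}
'd' @ 1: {1,9,10}
'b' @ 2: {11}  [accepting]
'c' @ 3: {}  — dead — no transitions
final: {}; accept 11 not in set

Answer: REJECT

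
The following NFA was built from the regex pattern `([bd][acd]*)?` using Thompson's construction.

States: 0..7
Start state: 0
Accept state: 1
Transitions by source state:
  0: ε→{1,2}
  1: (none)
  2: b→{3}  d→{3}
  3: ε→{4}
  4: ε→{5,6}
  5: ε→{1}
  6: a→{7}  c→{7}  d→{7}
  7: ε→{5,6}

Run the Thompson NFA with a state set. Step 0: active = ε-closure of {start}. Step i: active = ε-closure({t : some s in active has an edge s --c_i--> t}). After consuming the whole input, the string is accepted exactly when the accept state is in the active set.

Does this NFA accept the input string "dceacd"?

Answer: REJECT

Trace:
start: ε-closure({0}) = {0,1,2}
'd' @ 1: {1,3,4,5,6}  [accepting]
'c' @ 2: {1,5,6,7}  [accepting]
'e' @ 3: {}  — no active states
rest 'acd' ignored (set empty)
end set {} — state 1 not in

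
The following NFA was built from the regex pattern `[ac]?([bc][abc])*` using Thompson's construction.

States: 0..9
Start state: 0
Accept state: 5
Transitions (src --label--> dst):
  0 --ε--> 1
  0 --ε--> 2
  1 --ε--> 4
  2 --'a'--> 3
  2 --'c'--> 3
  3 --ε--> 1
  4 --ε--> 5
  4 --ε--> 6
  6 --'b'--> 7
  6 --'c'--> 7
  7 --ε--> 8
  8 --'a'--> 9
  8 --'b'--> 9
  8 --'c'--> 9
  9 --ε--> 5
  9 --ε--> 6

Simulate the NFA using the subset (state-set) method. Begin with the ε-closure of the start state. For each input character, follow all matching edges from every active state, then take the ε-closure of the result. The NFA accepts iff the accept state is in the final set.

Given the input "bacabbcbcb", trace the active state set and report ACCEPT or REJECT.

Answer: ACCEPT

Trace:
start: ε-closure({0}) = {0,1,2,4,5,6}
'b' @ 1: {7,8}
'a' @ 2: {5,6,9}  (accept∈set)
'c' @ 3: {7,8}
'a' @ 4: {5,6,9}  (accept∈set)
'b' @ 5: {7,8}
'b' @ 6: {5,6,9}  (accept∈set)
'c' @ 7: {7,8}
'b' @ 8: {5,6,9}  (accept∈set)
'c' @ 9: {7,8}
'b' @ 10: {5,6,9}  (accept∈set)
end set {5,6,9} — state 5 in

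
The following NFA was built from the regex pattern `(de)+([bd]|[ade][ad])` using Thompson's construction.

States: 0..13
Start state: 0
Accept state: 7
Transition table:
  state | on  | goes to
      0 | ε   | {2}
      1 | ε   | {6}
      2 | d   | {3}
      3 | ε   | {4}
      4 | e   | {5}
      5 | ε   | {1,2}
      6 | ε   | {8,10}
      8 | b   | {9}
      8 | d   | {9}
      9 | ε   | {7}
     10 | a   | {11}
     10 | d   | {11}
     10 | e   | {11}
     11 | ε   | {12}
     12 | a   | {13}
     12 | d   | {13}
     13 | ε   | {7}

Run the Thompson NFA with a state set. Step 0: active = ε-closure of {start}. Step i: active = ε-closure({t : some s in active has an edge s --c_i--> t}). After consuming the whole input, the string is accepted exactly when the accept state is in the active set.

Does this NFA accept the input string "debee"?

Answer: REJECT

Derivation:
start: ε-closure({0}) = {0,2}
'd' @ 1: {3,4}
'e' @ 2: {1,2,5,6,8,10}
'b' @ 3: {7,9}  ✓accept
'e' @ 4: {}  — no active states
rest 'e' ignored (set empty)
after full input: {}  (accept=7 not in)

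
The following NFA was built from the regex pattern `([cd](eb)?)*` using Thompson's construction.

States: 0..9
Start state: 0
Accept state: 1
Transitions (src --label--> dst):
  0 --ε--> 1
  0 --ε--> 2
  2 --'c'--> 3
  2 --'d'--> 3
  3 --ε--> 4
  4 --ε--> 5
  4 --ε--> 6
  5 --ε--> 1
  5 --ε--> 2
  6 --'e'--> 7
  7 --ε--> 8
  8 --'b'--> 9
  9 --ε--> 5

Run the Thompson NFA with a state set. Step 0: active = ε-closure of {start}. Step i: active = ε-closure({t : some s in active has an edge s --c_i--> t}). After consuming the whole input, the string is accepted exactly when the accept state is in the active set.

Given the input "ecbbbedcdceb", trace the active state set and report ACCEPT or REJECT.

initial (ε-close {0}): {0,1,2}
'e' @ 1: {}  — state set empty
rest 'cbbbedcdceb' ignored (set empty)
after full input: {}  (accept=1 not in)

Answer: REJECT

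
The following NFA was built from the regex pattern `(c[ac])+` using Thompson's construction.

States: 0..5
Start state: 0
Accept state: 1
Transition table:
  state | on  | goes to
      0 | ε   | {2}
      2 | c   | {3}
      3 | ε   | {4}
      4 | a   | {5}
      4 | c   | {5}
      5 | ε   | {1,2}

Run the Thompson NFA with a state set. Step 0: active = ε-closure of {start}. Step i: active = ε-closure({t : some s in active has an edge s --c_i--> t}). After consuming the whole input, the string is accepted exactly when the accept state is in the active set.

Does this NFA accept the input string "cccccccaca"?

Answer: ACCEPT

Steps:
start: ε-closure({0}) = {0,2}
'c' @ 1: {3,4}
'c' @ 2: {1,2,5}  (accept∈set)
'c' @ 3: {3,4}
'c' @ 4: {1,2,5}  (accept∈set)
'c' @ 5: {3,4}
'c' @ 6: {1,2,5}  (accept∈set)
'c' @ 7: {3,4}
'a' @ 8: {1,2,5}  (accept∈set)
'c' @ 9: {3,4}
'a' @ 10: {1,2,5}  (accept∈set)
end set {1,2,5} — state 1 in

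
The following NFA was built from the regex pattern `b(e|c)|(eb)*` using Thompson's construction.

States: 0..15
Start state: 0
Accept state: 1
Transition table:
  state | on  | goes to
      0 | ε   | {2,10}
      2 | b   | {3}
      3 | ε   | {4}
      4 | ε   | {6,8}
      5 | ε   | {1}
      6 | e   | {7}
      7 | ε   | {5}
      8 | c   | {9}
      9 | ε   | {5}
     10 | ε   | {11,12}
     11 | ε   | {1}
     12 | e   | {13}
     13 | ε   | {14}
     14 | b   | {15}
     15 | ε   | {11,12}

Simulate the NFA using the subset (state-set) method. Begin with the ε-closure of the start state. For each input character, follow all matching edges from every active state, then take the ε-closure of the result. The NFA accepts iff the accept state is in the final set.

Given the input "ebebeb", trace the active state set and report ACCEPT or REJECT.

Answer: ACCEPT

Trace:
S₀ = ε-closure({0}) = {0,1,2,10,11,12}
'e' @ 1: {13,14}
'b' @ 2: {1,11,12,15}  ✓accept
'e' @ 3: {13,14}
'b' @ 4: {1,11,12,15}  ✓accept
'e' @ 5: {13,14}
'b' @ 6: {1,11,12,15}  ✓accept
end set {1,11,12,15} — state 1 in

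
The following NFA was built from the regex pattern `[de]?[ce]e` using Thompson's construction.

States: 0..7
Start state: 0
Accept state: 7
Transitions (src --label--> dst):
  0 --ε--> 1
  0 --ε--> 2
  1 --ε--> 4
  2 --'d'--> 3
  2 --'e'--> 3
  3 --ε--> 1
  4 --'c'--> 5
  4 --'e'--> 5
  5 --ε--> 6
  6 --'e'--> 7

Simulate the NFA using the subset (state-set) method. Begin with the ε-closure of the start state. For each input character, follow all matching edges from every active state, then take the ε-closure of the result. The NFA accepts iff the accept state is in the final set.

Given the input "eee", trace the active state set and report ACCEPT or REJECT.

initial (ε-close {0}): {0,1,2,4}
'e' @ 1: {1,3,4,5,6}
'e' @ 2: {5,6,7}  (accept∈set)
'e' @ 3: {7}  (accept∈set)
after full input: {7}  (accept=7 in)

Answer: ACCEPT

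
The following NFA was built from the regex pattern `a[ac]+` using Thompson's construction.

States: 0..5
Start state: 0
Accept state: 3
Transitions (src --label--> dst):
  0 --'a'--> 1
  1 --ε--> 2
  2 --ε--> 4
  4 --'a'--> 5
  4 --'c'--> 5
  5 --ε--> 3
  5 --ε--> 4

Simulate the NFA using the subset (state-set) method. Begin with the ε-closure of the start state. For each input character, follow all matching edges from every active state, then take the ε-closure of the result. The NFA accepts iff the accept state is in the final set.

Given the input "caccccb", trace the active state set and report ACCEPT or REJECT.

Answer: REJECT

Derivation:
S₀ = ε-closure({0}) = {0}
'c' @ 1: {}  — state set empty
rest 'accccb' ignored (set empty)
after full input: {}  (accept=3 not in)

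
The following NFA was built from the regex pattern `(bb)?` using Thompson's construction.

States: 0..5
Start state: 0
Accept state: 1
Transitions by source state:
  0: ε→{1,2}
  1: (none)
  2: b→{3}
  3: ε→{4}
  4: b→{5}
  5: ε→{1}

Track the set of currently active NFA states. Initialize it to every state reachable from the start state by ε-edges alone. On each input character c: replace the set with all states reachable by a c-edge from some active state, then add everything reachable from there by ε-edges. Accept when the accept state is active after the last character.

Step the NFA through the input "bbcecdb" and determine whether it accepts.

Answer: REJECT

Trace:
start: ε-closure({0}) = {0,1,2}
'b' @ 1: {3,4}
'b' @ 2: {1,5}  ✓accept
'c' @ 3: {}  — no active states
rest 'ecdb' ignored (set empty)
after full input: {}  (accept=1 not in)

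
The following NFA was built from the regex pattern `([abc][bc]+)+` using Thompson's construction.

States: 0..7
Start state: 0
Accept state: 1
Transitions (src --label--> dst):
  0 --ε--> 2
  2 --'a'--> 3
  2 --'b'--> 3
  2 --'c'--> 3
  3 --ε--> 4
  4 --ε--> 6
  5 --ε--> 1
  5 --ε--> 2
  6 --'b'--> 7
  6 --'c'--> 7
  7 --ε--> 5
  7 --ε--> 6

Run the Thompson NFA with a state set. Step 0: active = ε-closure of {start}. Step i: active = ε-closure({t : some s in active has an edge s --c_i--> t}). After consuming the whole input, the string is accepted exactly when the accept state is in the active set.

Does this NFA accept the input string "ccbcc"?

Answer: ACCEPT

Trace:
initial (ε-close {0}): {0,2}
'c' @ 1: {3,4,6}
'c' @ 2: {1,2,5,6,7}  (accept∈set)
'b' @ 3: {1,2,3,4,5,6,7}  (accept∈set)
'c' @ 4: {1,2,3,4,5,6,7}  (accept∈set)
'c' @ 5: {1,2,3,4,5,6,7}  (accept∈set)
after full input: {1,2,3,4,5,6,7}  (accept=1 in)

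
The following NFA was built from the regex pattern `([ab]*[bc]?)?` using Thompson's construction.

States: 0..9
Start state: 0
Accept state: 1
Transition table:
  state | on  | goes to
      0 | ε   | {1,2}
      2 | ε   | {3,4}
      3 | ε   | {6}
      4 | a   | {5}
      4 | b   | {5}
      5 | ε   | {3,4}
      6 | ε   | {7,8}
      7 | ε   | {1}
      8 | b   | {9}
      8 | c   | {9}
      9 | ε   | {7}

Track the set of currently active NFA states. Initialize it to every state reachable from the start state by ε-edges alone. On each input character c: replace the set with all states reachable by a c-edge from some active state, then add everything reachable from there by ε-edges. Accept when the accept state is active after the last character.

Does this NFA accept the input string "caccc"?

Answer: REJECT

Steps:
S₀ = ε-closure({0}) = {0,1,2,3,4,6,7,8}
'c' @ 1: {1,7,9}  [accepting]
'a' @ 2: {}  — no active states
rest 'ccc' ignored (set empty)
end set {} — state 1 not in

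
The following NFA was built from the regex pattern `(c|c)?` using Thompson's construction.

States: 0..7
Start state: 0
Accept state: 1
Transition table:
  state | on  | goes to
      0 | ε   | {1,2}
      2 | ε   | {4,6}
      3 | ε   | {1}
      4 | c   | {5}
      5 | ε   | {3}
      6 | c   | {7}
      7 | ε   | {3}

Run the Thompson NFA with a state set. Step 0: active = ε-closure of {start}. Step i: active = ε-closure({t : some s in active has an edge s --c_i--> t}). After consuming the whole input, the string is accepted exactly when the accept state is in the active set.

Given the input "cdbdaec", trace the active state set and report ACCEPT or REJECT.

S₀ = ε-closure({0}) = {0,1,2,4,6}
'c' @ 1: {1,3,5,7}  [accepting]
'd' @ 2: {}  — dead — no transitions
rest 'bdaec' ignored (set empty)
end set {} — state 1 not in

Answer: REJECT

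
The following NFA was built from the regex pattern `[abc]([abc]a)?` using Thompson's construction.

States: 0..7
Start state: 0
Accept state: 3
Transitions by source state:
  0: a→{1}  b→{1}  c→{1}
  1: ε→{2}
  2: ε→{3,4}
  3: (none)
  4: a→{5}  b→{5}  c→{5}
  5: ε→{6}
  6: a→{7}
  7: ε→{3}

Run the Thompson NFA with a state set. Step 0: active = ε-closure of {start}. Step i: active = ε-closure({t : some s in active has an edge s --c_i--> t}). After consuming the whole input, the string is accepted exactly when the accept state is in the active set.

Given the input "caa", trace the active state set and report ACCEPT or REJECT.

Answer: ACCEPT

Trace:
initial (ε-close {0}): {0}
'c' @ 1: {1,2,3,4}  (accept∈set)
'a' @ 2: {5,6}
'a' @ 3: {3,7}  (accept∈set)
end set {3,7} — state 3 in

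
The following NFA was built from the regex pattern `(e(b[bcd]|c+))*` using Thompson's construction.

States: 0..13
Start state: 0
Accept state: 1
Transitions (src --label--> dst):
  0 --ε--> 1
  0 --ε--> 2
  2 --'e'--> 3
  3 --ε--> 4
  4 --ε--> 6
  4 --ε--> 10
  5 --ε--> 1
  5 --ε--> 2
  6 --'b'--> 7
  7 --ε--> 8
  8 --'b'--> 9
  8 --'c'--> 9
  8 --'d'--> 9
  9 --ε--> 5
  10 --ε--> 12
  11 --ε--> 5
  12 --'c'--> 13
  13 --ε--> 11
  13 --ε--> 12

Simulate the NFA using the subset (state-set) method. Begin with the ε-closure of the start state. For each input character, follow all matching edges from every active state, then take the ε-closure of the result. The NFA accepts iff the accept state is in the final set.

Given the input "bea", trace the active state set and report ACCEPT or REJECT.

initial (ε-close {0}): {0,1,2}
'b' @ 1: {}  — state set empty
rest 'ea' ignored (set empty)
after full input: {}  (accept=1 not in)

Answer: REJECT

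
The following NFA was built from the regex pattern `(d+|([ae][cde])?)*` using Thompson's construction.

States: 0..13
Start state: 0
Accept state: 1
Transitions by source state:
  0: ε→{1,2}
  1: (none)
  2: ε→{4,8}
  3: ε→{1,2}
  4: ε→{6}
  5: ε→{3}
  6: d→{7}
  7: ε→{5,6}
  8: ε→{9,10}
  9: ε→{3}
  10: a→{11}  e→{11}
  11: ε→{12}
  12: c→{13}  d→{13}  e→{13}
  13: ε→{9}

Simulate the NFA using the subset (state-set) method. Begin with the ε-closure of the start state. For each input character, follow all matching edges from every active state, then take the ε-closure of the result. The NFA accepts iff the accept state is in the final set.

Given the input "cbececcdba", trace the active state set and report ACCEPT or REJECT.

Answer: REJECT

Trace:
S₀ = ε-closure({0}) = {0,1,2,3,4,6,8,9,10}
'c' @ 1: {}  — dead — no transitions
rest 'bececcdba' ignored (set empty)
final: {}; accept 1 not in set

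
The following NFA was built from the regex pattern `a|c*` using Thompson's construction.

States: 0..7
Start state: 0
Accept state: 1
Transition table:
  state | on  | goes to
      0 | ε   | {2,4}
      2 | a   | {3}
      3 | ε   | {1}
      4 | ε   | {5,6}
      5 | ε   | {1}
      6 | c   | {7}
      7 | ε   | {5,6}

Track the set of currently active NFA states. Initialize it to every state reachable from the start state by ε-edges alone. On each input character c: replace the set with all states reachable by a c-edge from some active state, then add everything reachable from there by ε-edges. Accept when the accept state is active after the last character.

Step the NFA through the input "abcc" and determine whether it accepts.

Answer: REJECT

Derivation:
S₀ = ε-closure({0}) = {0,1,2,4,5,6}
'a' @ 1: {1,3}  [accepting]
'b' @ 2: {}  — dead — no transitions
rest 'cc' ignored (set empty)
after full input: {}  (accept=1 not in)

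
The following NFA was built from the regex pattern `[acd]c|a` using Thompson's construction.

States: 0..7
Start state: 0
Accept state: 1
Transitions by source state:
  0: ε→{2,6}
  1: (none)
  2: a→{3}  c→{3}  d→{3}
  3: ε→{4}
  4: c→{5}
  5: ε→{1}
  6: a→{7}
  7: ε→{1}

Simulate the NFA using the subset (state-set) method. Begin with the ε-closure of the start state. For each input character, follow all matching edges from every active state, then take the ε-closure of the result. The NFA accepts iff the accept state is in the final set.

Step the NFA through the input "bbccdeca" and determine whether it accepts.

Answer: REJECT

Derivation:
start: ε-closure({0}) = {0,2,6}
'b' @ 1: {}  — state set empty
rest 'bccdeca' ignored (set empty)
end set {} — state 1 not in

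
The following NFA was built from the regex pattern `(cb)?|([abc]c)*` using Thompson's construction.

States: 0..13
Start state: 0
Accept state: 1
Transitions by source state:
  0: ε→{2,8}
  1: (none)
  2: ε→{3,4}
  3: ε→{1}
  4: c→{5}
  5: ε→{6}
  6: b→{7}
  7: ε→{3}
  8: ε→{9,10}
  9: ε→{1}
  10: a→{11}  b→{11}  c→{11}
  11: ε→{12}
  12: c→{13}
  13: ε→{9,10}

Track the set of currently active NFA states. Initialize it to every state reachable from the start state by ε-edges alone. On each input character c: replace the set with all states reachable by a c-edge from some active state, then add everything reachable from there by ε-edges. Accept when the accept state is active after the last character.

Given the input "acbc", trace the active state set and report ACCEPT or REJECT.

Answer: ACCEPT

Derivation:
initial (ε-close {0}): {0,1,2,3,4,8,9,10}
'a' @ 1: {11,12}
'c' @ 2: {1,9,10,13}  [accepting]
'b' @ 3: {11,12}
'c' @ 4: {1,9,10,13}  [accepting]
after full input: {1,9,10,13}  (accept=1 in)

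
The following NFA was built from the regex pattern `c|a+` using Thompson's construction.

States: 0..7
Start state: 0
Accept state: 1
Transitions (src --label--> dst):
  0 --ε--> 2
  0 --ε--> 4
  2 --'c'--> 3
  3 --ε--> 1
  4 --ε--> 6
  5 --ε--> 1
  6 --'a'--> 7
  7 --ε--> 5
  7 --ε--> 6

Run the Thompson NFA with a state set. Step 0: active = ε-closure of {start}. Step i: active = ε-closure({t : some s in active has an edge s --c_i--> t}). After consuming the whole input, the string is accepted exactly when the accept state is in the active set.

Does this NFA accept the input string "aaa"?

Answer: ACCEPT

Trace:
S₀ = ε-closure({0}) = {0,2,4,6}
'a' @ 1: {1,5,6,7}  [accepting]
'a' @ 2: {1,5,6,7}  [accepting]
'a' @ 3: {1,5,6,7}  [accepting]
end set {1,5,6,7} — state 1 in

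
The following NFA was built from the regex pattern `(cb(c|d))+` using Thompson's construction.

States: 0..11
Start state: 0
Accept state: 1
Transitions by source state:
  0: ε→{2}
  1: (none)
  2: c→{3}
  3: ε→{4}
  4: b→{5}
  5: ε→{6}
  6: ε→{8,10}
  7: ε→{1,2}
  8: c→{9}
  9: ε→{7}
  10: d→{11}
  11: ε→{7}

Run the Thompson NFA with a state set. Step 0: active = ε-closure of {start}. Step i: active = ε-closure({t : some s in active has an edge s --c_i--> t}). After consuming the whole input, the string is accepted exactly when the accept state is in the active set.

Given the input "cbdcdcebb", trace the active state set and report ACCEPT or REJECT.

Answer: REJECT

Trace:
start: ε-closure({0}) = {0,2}
'c' @ 1: {3,4}
'b' @ 2: {5,6,8,10}
'd' @ 3: {1,2,7,11}  ✓accept
'c' @ 4: {3,4}
'd' @ 5: {}  — no active states
rest 'cebb' ignored (set empty)
final: {}; accept 1 not in set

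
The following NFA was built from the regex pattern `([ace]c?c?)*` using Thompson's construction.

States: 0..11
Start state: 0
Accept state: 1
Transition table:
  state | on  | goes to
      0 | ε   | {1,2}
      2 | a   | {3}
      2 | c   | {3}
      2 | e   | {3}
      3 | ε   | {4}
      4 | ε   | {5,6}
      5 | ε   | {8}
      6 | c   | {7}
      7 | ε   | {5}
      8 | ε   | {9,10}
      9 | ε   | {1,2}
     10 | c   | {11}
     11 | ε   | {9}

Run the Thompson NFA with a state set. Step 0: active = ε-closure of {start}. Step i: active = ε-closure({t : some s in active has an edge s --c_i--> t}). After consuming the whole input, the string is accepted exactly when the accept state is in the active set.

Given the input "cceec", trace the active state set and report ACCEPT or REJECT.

S₀ = ε-closure({0}) = {0,1,2}
'c' @ 1: {1,2,3,4,5,6,8,9,10}  [accepting]
'c' @ 2: {1,2,3,4,5,6,7,8,9,10,11}  [accepting]
'e' @ 3: {1,2,3,4,5,6,8,9,10}  [accepting]
'e' @ 4: {1,2,3,4,5,6,8,9,10}  [accepting]
'c' @ 5: {1,2,3,4,5,6,7,8,9,10,11}  [accepting]
end set {1,2,3,4,5,6,7,8,9,10,11} — state 1 in

Answer: ACCEPT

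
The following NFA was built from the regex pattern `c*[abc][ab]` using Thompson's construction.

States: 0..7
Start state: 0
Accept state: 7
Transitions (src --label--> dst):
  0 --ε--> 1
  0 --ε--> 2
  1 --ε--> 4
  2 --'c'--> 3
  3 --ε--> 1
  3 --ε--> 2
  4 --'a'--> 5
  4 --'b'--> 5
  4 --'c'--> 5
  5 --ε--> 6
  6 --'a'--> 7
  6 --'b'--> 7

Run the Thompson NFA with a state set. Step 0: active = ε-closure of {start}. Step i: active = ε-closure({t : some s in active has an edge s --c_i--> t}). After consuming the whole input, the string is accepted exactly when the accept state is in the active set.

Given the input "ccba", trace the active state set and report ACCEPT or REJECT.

initial (ε-close {0}): {0,1,2,4}
'c' @ 1: {1,2,3,4,5,6}
'c' @ 2: {1,2,3,4,5,6}
'b' @ 3: {5,6,7}  [accepting]
'a' @ 4: {7}  [accepting]
final: {7}; accept 7 in set

Answer: ACCEPT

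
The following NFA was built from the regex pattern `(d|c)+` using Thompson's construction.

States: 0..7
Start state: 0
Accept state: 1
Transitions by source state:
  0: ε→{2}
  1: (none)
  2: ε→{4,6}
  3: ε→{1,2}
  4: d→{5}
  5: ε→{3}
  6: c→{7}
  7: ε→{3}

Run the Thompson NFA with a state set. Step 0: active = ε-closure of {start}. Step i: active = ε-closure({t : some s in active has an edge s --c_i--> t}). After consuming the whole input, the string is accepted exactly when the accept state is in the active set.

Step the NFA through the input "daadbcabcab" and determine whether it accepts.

start: ε-closure({0}) = {0,2,4,6}
'd' @ 1: {1,2,3,4,5,6}  ✓accept
'a' @ 2: {}  — state set empty
rest 'adbcabcab' ignored (set empty)
after full input: {}  (accept=1 not in)

Answer: REJECT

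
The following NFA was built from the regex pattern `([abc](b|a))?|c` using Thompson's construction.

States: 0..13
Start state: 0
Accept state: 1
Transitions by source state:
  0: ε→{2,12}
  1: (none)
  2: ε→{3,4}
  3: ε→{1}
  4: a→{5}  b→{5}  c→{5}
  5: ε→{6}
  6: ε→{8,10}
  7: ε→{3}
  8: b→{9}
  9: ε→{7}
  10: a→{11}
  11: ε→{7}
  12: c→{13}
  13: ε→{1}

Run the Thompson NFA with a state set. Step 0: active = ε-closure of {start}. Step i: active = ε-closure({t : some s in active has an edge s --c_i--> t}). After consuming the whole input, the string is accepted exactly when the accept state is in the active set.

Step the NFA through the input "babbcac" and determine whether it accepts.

initial (ε-close {0}): {0,1,2,3,4,12}
'b' @ 1: {5,6,8,10}
'a' @ 2: {1,3,7,11}  [accepting]
'b' @ 3: {}  — state set empty
rest 'bcac' ignored (set empty)
final: {}; accept 1 not in set

Answer: REJECT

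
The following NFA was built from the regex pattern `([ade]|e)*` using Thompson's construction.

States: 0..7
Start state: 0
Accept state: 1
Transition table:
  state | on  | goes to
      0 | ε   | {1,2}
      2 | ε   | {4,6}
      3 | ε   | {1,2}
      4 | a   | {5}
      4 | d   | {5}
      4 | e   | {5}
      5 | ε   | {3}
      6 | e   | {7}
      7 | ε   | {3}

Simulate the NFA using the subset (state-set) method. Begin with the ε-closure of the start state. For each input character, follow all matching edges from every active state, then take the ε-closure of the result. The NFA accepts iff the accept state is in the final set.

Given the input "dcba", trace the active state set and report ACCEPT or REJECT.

start: ε-closure({0}) = {0,1,2,4,6}
'd' @ 1: {1,2,3,4,5,6}  ✓accept
'c' @ 2: {}  — no active states
rest 'ba' ignored (set empty)
end set {} — state 1 not in

Answer: REJECT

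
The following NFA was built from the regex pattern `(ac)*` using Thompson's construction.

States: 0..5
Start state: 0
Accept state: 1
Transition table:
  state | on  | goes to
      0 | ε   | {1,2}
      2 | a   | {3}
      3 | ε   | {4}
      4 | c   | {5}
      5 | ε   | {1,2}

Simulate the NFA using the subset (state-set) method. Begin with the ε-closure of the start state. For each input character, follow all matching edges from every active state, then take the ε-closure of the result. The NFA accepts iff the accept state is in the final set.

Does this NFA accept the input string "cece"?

S₀ = ε-closure({0}) = {0,1,2}
'c' @ 1: {}  — no active states
rest 'ece' ignored (set empty)
after full input: {}  (accept=1 not in)

Answer: REJECT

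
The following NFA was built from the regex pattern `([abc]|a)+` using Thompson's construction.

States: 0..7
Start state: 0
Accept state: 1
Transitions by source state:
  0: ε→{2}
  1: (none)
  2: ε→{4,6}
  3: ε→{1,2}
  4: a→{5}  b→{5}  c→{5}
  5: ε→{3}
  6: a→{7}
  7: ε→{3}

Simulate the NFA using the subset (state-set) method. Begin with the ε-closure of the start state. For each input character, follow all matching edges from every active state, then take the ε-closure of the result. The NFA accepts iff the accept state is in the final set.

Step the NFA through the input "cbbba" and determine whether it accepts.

initial (ε-close {0}): {0,2,4,6}
'c' @ 1: {1,2,3,4,5,6}  (accept∈set)
'b' @ 2: {1,2,3,4,5,6}  (accept∈set)
'b' @ 3: {1,2,3,4,5,6}  (accept∈set)
'b' @ 4: {1,2,3,4,5,6}  (accept∈set)
'a' @ 5: {1,2,3,4,5,6,7}  (accept∈set)
after full input: {1,2,3,4,5,6,7}  (accept=1 in)

Answer: ACCEPT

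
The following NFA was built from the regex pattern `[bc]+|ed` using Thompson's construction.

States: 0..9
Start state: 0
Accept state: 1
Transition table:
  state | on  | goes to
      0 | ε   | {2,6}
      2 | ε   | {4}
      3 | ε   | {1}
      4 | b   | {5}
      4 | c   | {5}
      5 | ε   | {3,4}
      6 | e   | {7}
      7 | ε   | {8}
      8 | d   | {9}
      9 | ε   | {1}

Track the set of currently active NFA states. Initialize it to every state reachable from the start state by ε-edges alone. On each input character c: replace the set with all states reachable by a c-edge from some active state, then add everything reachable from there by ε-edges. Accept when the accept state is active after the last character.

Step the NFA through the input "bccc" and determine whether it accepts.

initial (ε-close {0}): {0,2,4,6}
'b' @ 1: {1,3,4,5}  ✓accept
'c' @ 2: {1,3,4,5}  ✓accept
'c' @ 3: {1,3,4,5}  ✓accept
'c' @ 4: {1,3,4,5}  ✓accept
after full input: {1,3,4,5}  (accept=1 in)

Answer: ACCEPT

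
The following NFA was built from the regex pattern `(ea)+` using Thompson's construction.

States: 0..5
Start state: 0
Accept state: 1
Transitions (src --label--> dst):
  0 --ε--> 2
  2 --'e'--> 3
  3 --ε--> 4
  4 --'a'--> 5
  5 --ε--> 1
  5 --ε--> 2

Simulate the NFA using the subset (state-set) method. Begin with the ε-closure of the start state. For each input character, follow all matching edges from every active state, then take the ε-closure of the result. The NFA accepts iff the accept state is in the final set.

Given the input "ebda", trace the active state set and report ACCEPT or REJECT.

Answer: REJECT

Derivation:
initial (ε-close {0}): {0,2}
'e' @ 1: {3,4}
'b' @ 2: {}  — dead — no transitions
rest 'da' ignored (set empty)
final: {}; accept 1 not in set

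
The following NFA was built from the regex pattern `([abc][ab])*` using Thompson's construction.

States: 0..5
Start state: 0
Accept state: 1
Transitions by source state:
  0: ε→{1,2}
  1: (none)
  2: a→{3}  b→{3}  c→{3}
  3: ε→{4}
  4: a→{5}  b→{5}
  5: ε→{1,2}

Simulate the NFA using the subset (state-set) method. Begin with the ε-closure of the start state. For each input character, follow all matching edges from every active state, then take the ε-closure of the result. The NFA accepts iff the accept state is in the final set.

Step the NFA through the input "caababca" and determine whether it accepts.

Answer: ACCEPT

Steps:
S₀ = ε-closure({0}) = {0,1,2}
'c' @ 1: {3,4}
'a' @ 2: {1,2,5}  [accepting]
'a' @ 3: {3,4}
'b' @ 4: {1,2,5}  [accepting]
'a' @ 5: {3,4}
'b' @ 6: {1,2,5}  [accepting]
'c' @ 7: {3,4}
'a' @ 8: {1,2,5}  [accepting]
final: {1,2,5}; accept 1 in set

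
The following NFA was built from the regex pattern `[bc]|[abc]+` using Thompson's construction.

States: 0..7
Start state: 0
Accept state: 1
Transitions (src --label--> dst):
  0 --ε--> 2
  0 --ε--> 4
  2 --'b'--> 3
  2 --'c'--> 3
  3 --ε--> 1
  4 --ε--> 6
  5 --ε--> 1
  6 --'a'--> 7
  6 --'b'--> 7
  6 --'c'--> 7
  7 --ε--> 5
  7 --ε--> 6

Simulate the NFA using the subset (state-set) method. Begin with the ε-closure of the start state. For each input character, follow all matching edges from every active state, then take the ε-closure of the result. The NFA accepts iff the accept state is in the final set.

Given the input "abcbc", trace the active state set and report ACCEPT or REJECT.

initial (ε-close {0}): {0,2,4,6}
'a' @ 1: {1,5,6,7}  [accepting]
'b' @ 2: {1,5,6,7}  [accepting]
'c' @ 3: {1,5,6,7}  [accepting]
'b' @ 4: {1,5,6,7}  [accepting]
'c' @ 5: {1,5,6,7}  [accepting]
final: {1,5,6,7}; accept 1 in set

Answer: ACCEPT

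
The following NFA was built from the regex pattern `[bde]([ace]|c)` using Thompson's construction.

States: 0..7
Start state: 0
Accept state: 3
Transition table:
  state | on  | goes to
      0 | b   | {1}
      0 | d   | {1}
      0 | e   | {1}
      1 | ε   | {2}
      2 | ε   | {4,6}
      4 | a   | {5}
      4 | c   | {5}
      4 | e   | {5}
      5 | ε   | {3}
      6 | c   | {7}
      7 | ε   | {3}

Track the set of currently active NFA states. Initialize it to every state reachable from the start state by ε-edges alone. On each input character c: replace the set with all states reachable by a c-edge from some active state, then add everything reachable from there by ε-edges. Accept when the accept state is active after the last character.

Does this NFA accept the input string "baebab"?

start: ε-closure({0}) = {0}
'b' @ 1: {1,2,4,6}
'a' @ 2: {3,5}  [accepting]
'e' @ 3: {}  — no active states
rest 'bab' ignored (set empty)
end set {} — state 3 not in

Answer: REJECT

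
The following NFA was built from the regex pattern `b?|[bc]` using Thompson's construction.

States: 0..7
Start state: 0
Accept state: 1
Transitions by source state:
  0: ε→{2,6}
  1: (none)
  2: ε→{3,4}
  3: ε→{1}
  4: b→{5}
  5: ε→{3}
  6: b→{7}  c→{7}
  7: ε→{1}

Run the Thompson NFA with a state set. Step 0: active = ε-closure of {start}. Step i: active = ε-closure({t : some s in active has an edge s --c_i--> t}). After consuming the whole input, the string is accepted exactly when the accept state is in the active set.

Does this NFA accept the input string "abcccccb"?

Answer: REJECT

Steps:
start: ε-closure({0}) = {0,1,2,3,4,6}
'a' @ 1: {}  — dead — no transitions
rest 'bcccccb' ignored (set empty)
after full input: {}  (accept=1 not in)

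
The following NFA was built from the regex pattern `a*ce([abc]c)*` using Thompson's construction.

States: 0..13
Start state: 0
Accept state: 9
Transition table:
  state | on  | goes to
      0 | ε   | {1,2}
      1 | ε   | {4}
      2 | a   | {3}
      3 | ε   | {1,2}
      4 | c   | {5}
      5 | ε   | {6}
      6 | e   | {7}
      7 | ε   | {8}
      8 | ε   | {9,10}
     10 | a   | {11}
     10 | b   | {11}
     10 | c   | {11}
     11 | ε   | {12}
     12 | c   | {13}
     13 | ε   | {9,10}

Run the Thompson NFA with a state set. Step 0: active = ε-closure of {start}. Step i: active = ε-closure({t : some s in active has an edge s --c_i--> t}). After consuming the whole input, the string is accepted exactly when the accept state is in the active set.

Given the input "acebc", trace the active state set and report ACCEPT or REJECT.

Answer: ACCEPT

Trace:
initial (ε-close {0}): {0,1,2,4}
'a' @ 1: {1,2,3,4}
'c' @ 2: {5,6}
'e' @ 3: {7,8,9,10}  [accepting]
'b' @ 4: {11,12}
'c' @ 5: {9,10,13}  [accepting]
after full input: {9,10,13}  (accept=9 in)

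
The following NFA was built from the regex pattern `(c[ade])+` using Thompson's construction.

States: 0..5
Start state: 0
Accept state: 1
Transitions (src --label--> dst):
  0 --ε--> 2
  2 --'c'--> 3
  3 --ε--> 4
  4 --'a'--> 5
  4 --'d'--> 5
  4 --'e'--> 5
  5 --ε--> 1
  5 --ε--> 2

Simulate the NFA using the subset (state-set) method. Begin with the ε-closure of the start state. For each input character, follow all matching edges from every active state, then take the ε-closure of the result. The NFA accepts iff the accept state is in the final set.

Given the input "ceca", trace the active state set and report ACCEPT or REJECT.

initial (ε-close {0}): {0,2}
'c' @ 1: {3,4}
'e' @ 2: {1,2,5}  (accept∈set)
'c' @ 3: {3,4}
'a' @ 4: {1,2,5}  (accept∈set)
final: {1,2,5}; accept 1 in set

Answer: ACCEPT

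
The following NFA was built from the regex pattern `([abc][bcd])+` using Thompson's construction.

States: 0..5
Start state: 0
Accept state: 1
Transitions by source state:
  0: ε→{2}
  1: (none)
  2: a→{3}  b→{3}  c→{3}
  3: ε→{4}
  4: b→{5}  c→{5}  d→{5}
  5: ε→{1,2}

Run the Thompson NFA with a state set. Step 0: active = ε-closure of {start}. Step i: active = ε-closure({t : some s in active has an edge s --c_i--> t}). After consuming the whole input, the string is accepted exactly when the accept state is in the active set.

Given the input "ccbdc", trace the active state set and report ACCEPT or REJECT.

Answer: REJECT

Trace:
initial (ε-close {0}): {0,2}
'c' @ 1: {3,4}
'c' @ 2: {1,2,5}  (accept∈set)
'b' @ 3: {3,4}
'd' @ 4: {1,2,5}  (accept∈set)
'c' @ 5: {3,4}
end set {3,4} — state 1 not in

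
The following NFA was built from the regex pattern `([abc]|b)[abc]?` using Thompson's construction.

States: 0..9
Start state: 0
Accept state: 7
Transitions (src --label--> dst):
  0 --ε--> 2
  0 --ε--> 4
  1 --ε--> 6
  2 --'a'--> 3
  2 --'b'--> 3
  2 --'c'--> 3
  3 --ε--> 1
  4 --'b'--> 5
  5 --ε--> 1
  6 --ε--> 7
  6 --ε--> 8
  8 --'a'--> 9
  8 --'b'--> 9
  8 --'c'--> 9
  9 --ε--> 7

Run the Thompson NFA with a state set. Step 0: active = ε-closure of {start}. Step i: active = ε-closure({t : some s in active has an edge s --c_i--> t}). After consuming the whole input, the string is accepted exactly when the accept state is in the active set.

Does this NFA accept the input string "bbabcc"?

S₀ = ε-closure({0}) = {0,2,4}
'b' @ 1: {1,3,5,6,7,8}  (accept∈set)
'b' @ 2: {7,9}  (accept∈set)
'a' @ 3: {}  — no active states
rest 'bcc' ignored (set empty)
end set {} — state 7 not in

Answer: REJECT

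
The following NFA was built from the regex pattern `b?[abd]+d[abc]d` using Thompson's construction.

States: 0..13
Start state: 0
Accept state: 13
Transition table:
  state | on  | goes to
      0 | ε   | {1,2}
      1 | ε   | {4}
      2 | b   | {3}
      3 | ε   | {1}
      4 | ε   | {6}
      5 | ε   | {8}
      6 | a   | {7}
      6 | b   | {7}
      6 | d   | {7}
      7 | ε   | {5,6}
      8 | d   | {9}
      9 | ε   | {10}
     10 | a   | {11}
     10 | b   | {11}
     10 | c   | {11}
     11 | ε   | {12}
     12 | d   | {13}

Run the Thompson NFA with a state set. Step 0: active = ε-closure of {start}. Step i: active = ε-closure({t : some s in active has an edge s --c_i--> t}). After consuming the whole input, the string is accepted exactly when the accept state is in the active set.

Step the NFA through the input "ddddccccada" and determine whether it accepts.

Answer: REJECT

Trace:
initial (ε-close {0}): {0,1,2,4,6}
'd' @ 1: {5,6,7,8}
'd' @ 2: {5,6,7,8,9,10}
'd' @ 3: {5,6,7,8,9,10}
'd' @ 4: {5,6,7,8,9,10}
'c' @ 5: {11,12}
'c' @ 6: {}  — dead — no transitions
rest 'ccada' ignored (set empty)
final: {}; accept 13 not in set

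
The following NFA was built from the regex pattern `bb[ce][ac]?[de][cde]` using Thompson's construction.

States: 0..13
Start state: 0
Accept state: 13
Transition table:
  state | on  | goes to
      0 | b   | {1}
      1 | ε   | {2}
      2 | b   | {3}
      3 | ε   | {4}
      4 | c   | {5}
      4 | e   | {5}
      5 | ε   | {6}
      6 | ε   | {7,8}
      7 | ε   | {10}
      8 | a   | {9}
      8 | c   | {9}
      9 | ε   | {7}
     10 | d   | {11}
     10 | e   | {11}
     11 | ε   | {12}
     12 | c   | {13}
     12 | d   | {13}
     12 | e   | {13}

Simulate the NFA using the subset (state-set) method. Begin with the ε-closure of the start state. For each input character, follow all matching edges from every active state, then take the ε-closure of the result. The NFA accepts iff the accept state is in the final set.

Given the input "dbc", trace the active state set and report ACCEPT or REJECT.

S₀ = ε-closure({0}) = {0}
'd' @ 1: {}  — state set empty
rest 'bc' ignored (set empty)
end set {} — state 13 not in

Answer: REJECT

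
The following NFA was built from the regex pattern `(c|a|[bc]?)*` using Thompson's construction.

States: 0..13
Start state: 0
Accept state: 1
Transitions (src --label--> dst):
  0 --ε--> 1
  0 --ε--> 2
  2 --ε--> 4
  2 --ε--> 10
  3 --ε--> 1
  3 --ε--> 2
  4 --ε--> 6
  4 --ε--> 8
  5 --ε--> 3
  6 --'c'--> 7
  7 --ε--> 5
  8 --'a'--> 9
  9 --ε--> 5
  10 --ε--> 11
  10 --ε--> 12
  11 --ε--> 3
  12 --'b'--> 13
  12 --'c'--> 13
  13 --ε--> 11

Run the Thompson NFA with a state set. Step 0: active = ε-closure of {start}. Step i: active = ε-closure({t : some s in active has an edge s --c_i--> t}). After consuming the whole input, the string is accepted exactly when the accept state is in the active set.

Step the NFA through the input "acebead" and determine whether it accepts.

Answer: REJECT

Trace:
initial (ε-close {0}): {0,1,2,3,4,6,8,10,11,12}
'a' @ 1: {1,2,3,4,5,6,8,9,10,11,12}  ✓accept
'c' @ 2: {1,2,3,4,5,6,7,8,10,11,12,13}  ✓accept
'e' @ 3: {}  — state set empty
rest 'bead' ignored (set empty)
end set {} — state 1 not in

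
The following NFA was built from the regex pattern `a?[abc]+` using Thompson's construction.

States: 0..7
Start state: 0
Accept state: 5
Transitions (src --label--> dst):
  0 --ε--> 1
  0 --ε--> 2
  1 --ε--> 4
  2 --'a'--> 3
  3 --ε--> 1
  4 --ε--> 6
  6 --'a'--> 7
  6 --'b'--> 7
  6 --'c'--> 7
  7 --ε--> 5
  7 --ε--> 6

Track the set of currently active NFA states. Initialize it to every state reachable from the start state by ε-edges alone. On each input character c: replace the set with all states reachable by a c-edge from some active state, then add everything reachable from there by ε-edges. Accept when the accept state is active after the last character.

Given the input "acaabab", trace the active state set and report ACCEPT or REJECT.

S₀ = ε-closure({0}) = {0,1,2,4,6}
'a' @ 1: {1,3,4,5,6,7}  ✓accept
'c' @ 2: {5,6,7}  ✓accept
'a' @ 3: {5,6,7}  ✓accept
'a' @ 4: {5,6,7}  ✓accept
'b' @ 5: {5,6,7}  ✓accept
'a' @ 6: {5,6,7}  ✓accept
'b' @ 7: {5,6,7}  ✓accept
end set {5,6,7} — state 5 in

Answer: ACCEPT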